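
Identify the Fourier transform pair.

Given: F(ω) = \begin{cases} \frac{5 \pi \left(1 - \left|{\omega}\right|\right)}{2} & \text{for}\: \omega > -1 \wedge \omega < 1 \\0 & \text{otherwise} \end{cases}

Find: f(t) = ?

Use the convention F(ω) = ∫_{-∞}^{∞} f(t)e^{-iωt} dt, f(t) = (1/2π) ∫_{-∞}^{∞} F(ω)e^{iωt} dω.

f(t) = \frac{5 \sin^{2}{\left(\frac{t}{2} \right)}}{t^{2}}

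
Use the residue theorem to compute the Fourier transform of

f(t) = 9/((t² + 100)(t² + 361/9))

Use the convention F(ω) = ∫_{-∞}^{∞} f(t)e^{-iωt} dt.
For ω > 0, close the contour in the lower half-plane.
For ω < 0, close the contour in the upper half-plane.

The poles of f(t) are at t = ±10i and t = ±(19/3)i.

Let g(z) = f(z)e^{-iωz}; for large |z| the factor e^{-iωz} decays in the lower half-plane when ω > 0 and in the upper half-plane when ω < 0.

Case ω > 0 (lower half-plane, clockwise contour ⇒ F(ω) = -2πi·ΣRes):
  Res_{z = - 10 i} g(z) = - \frac{81 i e^{- 10 \omega}}{10780}
  Res_{z = - \frac{19 i}{3}} g(z) = \frac{243 i e^{- \frac{19 \omega}{3}}}{20482}
  F(ω) = -2πi·ΣRes = - \frac{81 \pi e^{- 10 \omega}}{5390} + \frac{243 \pi e^{- \frac{19 \omega}{3}}}{10241}

Case ω < 0 (upper half-plane, counterclockwise contour ⇒ F(ω) = +2πi·ΣRes):
  Res_{z = 10 i} g(z) = \frac{81 i e^{10 \omega}}{10780}
  Res_{z = \frac{19 i}{3}} g(z) = - \frac{243 i e^{\frac{19 \omega}{3}}}{20482}
  F(ω) = 2πi·ΣRes = \frac{81 \pi \left(30 e^{\frac{19 \omega}{3}} - 19 e^{10 \omega}\right)}{102410}

Both cases combine into a single formula in |ω|:

F(ω) = - \frac{81 \pi e^{- 10 \left|{\omega}\right|}}{5390} + \frac{243 \pi e^{- \frac{19 \left|{\omega}\right|}{3}}}{10241}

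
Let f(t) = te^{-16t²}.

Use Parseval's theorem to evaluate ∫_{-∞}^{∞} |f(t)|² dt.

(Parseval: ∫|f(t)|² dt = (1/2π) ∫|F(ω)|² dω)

∫|f(t)|² dt = \frac{\sqrt{2} \sqrt{\pi}}{512}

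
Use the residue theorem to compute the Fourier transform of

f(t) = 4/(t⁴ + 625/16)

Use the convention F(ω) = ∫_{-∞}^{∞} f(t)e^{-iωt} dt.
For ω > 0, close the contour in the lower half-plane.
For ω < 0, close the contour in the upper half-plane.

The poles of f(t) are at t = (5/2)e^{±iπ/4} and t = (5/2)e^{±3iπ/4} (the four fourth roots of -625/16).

Let g(z) = f(z)e^{-iωz}; for large |z| the factor e^{-iωz} decays in the lower half-plane when ω > 0 and in the upper half-plane when ω < 0.

Case ω > 0 (lower half-plane, clockwise contour ⇒ F(ω) = -2πi·ΣRes):
  Res_{z = - \frac{5 \sqrt{2}}{4} - \frac{5 \sqrt{2} i}{4}} g(z) = \frac{4 \sqrt{2} \left(1 + i\right) e^{\frac{5 \sqrt{2} \omega \left(-1 + i\right)}{4}}}{125}
  Res_{z = \frac{5 \sqrt{2}}{4} - \frac{5 \sqrt{2} i}{4}} g(z) = \frac{4 \sqrt{2} \left(-1 + i\right) e^{- \frac{5 \sqrt{2} \omega \left(1 + i\right)}{4}}}{125}
  F(ω) = -2πi·ΣRes = \frac{8 \sqrt{2} \pi \left(\left(1 - i\right) e^{\frac{5 \sqrt{2} i \omega}{2}} + 1 + i\right) e^{- \frac{5 \sqrt{2} \omega \left(1 + i\right)}{4}}}{125} = \frac{32 \pi e^{- \frac{5 \sqrt{2} \omega}{4}} \sin{\left(\frac{5 \sqrt{2} \omega}{4} + \frac{\pi}{4} \right)}}{125}

Case ω < 0 (upper half-plane, counterclockwise contour ⇒ F(ω) = +2πi·ΣRes):
  Res_{z = \frac{5 \sqrt{2}}{4} + \frac{5 \sqrt{2} i}{4}} g(z) = - \frac{4 \sqrt{2} \left(1 + i\right) e^{\frac{5 \sqrt{2} \omega \left(1 - i\right)}{4}}}{125}
  Res_{z = - \frac{5 \sqrt{2}}{4} + \frac{5 \sqrt{2} i}{4}} g(z) = \frac{4 \sqrt{2} \left(1 - i\right) e^{\frac{5 \sqrt{2} \omega \left(1 + i\right)}{4}}}{125}
  F(ω) = 2πi·ΣRes = - \frac{8 \sqrt{2} i \pi \left(\left(1 + i\right) e^{\frac{5 \sqrt{2} \omega \left(1 - i\right)}{4}} - \left(1 - i\right) e^{\frac{5 \sqrt{2} \omega \left(1 + i\right)}{4}}\right)}{125} = \frac{32 \pi e^{\frac{5 \sqrt{2} \omega}{4}} \cos{\left(\frac{5 \sqrt{2} \omega}{4} + \frac{\pi}{4} \right)}}{125}

Both cases combine into a single formula in |ω|:

F(ω) = \frac{32 \pi e^{- \frac{5 \sqrt{2} \left|{\omega}\right|}{4}} \sin{\left(\frac{5 \sqrt{2} \left|{\omega}\right|}{4} + \frac{\pi}{4} \right)}}{125}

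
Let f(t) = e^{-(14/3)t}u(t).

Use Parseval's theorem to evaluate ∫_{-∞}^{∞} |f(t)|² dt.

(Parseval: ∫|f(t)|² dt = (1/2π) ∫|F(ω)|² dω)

∫|f(t)|² dt = \frac{3}{28}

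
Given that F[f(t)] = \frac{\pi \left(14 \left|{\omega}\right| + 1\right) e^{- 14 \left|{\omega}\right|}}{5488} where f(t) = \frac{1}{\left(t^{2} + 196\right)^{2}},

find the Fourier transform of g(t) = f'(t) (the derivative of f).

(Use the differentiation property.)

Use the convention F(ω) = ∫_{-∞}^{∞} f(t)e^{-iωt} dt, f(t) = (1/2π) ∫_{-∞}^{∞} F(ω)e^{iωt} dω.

F[g](ω) = \frac{i \pi \omega \left(14 \left|{\omega}\right| + 1\right) e^{- 14 \left|{\omega}\right|}}{5488}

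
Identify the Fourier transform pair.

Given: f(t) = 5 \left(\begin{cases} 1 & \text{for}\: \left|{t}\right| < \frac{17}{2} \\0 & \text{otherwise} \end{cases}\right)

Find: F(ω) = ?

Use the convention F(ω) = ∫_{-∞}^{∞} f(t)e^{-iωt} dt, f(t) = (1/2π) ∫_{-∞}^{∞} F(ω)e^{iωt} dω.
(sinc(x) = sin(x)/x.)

F(ω) = 85 \operatorname{sinc}{\left(\frac{17 \omega}{2} \right)}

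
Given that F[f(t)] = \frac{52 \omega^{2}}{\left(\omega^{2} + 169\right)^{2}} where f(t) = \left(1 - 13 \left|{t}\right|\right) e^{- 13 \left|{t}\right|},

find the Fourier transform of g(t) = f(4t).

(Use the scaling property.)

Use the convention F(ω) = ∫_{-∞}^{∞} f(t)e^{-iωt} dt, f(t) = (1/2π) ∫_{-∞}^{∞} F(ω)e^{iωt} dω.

F[g](ω) = \frac{208 \omega^{2}}{\left(\omega^{2} + 2704\right)^{2}}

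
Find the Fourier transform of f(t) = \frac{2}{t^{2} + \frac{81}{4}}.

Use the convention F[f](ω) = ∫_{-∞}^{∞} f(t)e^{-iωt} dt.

F(ω) = \frac{4 \pi e^{- \frac{9 \left|{\omega}\right|}{2}}}{9}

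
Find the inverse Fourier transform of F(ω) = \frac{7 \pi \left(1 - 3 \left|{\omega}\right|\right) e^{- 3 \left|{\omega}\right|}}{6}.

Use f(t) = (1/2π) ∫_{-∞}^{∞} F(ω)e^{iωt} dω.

f(t) = \frac{7 t^{2}}{\left(t^{2} + 9\right)^{2}}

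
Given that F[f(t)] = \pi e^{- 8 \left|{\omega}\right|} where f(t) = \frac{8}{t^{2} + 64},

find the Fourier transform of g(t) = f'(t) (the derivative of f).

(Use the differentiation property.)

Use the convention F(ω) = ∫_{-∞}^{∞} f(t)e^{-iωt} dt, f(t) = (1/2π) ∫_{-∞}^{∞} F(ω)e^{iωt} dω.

F[g](ω) = i \pi \omega e^{- 8 \left|{\omega}\right|}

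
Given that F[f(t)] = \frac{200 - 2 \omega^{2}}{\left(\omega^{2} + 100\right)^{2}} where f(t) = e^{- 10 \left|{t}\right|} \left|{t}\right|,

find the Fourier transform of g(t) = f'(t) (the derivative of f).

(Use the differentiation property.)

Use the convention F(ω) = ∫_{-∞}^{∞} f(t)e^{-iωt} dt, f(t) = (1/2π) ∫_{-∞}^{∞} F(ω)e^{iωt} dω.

F[g](ω) = - \frac{2 i \omega \left(\omega^{2} - 100\right)}{\left(\omega^{2} + 100\right)^{2}}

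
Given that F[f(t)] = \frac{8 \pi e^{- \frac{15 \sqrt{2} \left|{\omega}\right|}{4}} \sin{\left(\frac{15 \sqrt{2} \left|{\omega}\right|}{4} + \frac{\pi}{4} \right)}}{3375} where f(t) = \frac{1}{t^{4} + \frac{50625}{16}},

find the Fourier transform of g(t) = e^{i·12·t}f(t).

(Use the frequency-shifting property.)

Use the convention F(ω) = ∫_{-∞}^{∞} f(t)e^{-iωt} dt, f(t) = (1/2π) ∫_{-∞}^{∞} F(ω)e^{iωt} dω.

F[g](ω) = \frac{8 \pi e^{- \frac{15 \sqrt{2} \left|{\omega - 12}\right|}{4}} \sin{\left(\frac{15 \sqrt{2} \left|{\omega - 12}\right|}{4} + \frac{\pi}{4} \right)}}{3375}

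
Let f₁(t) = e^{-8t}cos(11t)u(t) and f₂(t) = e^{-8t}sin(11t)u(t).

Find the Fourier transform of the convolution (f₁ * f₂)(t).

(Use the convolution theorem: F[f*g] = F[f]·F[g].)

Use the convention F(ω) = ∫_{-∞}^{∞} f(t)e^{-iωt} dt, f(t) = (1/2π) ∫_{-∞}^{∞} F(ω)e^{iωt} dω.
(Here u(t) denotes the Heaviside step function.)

F[f₁*f₂](ω) = \frac{11 \left(i \omega + 8\right)}{\left(\left(i \omega + 8\right)^{2} + 121\right)^{2}}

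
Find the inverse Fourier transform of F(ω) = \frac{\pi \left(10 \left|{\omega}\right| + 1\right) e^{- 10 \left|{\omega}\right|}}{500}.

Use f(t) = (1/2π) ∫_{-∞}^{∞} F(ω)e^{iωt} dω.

f(t) = \frac{4}{\left(t^{2} + 100\right)^{2}}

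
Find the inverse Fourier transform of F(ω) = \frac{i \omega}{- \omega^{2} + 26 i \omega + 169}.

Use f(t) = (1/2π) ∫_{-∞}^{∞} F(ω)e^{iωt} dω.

f(t) = \left(1 - 13 t\right) e^{- 13 t} u\left(t\right)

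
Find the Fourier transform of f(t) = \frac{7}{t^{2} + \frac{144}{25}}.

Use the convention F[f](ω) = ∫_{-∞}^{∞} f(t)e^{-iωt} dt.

F(ω) = \frac{35 \pi e^{- \frac{12 \left|{\omega}\right|}{5}}}{12}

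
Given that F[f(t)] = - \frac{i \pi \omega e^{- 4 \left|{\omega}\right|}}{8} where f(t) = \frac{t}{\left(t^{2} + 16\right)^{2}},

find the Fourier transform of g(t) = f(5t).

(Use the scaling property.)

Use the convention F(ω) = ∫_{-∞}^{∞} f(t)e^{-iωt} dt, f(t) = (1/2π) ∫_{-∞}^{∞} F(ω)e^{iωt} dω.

F[g](ω) = - \frac{i \pi \omega e^{- \frac{4 \left|{\omega}\right|}{5}}}{200}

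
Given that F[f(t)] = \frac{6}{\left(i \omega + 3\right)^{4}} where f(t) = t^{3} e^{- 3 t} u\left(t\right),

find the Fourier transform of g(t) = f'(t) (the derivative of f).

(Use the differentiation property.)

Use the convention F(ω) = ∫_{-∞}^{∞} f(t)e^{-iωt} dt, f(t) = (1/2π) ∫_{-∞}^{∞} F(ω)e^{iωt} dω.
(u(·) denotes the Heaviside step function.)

F[g](ω) = \frac{6 i \omega}{\left(i \omega + 3\right)^{4}}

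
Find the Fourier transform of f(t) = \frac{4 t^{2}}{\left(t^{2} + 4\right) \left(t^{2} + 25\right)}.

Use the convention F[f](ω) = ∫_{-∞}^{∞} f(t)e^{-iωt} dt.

F(ω) = \frac{4 \pi \left(5 - 2 e^{3 \left|{\omega}\right|}\right) e^{- 5 \left|{\omega}\right|}}{21}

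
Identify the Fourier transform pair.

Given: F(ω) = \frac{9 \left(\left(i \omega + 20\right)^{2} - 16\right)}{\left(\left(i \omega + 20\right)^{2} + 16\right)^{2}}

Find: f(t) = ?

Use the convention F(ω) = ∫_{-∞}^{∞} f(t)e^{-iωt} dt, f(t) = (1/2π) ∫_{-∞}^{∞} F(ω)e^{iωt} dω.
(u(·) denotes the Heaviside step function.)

f(t) = 9 t e^{- 20 t} \cos{\left(4 t \right)} u\left(t\right)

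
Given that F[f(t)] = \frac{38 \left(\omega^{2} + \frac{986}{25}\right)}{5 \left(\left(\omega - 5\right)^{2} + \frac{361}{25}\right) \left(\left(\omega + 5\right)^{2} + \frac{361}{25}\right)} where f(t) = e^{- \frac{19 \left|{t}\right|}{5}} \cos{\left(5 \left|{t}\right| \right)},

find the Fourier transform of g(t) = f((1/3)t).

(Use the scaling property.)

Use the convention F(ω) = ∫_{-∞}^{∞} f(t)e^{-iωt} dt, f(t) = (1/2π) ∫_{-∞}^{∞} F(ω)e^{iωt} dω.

F[g](ω) = \frac{570 \left(225 \omega^{2} + 986\right)}{50625 \omega^{4} - 118800 \omega^{2} + 972196}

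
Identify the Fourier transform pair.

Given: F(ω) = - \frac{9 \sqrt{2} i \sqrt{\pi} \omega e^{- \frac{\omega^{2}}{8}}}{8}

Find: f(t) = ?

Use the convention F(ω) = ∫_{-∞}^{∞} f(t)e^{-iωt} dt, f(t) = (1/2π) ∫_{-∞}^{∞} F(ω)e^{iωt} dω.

f(t) = 9 t e^{- 2 t^{2}}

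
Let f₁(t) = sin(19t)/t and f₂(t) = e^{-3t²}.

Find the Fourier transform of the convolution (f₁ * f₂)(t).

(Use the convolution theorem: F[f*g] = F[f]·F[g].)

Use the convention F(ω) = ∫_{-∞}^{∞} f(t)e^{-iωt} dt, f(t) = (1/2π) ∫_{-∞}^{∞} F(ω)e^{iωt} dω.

F[f₁*f₂](ω) = \begin{cases} \frac{\sqrt{3} \pi^{\frac{3}{2}} e^{- \frac{\omega^{2}}{12}}}{3} & \text{for}\: \omega > -19 \wedge \omega < 19 \\0 & \text{otherwise} \end{cases}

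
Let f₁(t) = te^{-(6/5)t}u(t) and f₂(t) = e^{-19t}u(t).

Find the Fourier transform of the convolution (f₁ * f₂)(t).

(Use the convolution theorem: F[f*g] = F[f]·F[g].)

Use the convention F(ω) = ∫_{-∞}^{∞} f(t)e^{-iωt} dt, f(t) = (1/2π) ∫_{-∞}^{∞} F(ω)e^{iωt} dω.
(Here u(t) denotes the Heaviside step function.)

F[f₁*f₂](ω) = \frac{25}{\left(i \omega + 19\right) \left(5 i \omega + 6\right)^{2}}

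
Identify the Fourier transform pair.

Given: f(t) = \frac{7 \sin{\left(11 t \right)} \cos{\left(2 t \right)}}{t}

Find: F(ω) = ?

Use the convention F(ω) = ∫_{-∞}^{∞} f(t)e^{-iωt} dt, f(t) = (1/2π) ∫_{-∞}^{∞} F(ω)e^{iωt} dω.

F(ω) = \begin{cases} 7 \pi & \text{for}\: \omega > -9 \wedge \omega < 9 \\\frac{7 \pi}{2} & \text{for}\: \omega > -13 \wedge \omega < 13 \\0 & \text{otherwise} \end{cases}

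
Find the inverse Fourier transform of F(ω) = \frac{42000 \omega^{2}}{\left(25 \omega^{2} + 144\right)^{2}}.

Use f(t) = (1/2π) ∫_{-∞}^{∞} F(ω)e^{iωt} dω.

f(t) = 7 \left(1 - \frac{12 \left|{t}\right|}{5}\right) e^{- \frac{12 \left|{t}\right|}{5}}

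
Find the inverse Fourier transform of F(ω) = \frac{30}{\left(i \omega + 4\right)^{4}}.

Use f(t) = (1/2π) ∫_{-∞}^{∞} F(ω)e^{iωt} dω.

f(t) = 5 t^{3} e^{- 4 t} u\left(t\right)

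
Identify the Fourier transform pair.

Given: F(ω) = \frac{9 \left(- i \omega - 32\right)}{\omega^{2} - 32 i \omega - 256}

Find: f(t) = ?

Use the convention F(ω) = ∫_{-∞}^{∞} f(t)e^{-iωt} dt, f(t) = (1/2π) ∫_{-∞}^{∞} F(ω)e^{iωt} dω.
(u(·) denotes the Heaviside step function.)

f(t) = 9 \left(16 t + 1\right) e^{- 16 t} u\left(t\right)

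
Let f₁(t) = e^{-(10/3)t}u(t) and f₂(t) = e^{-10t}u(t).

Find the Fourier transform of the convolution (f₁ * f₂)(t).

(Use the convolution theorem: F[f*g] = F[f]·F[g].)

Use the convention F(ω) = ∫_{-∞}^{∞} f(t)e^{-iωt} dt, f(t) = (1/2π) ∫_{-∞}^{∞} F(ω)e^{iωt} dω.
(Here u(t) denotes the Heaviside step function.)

F[f₁*f₂](ω) = \frac{3}{\left(i \omega + 10\right) \left(3 i \omega + 10\right)}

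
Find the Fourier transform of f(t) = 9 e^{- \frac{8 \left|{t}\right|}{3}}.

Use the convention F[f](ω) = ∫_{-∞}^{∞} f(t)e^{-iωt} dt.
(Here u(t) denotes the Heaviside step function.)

F(ω) = \frac{432}{9 \omega^{2} + 64}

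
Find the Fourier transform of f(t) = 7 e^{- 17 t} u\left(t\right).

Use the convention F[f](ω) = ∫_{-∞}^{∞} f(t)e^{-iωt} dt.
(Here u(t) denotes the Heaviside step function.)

F(ω) = \frac{7}{i \omega + 17}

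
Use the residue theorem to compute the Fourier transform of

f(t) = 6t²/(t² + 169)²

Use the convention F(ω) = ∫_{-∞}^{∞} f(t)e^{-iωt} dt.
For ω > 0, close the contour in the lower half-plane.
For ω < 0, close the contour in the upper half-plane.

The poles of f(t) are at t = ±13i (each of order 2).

Let g(z) = f(z)e^{-iωz}; for large |z| the factor e^{-iωz} decays in the lower half-plane when ω > 0 and in the upper half-plane when ω < 0.

Case ω > 0 (lower half-plane, clockwise contour ⇒ F(ω) = -2πi·ΣRes):
  Res_{z = - 13 i} g(z) = \frac{3 i \left(1 - 13 \omega\right) e^{- 13 \omega}}{26} (pole of order 2)
  F(ω) = -2πi·ΣRes = \frac{3 \pi \left(1 - 13 \omega\right) e^{- 13 \omega}}{13}

Case ω < 0 (upper half-plane, counterclockwise contour ⇒ F(ω) = +2πi·ΣRes):
  Res_{z = 13 i} g(z) = \frac{3 i \left(- 13 \omega - 1\right) e^{13 \omega}}{26} (pole of order 2)
  F(ω) = 2πi·ΣRes = \frac{3 \pi \left(13 \omega + 1\right) e^{13 \omega}}{13}

Both cases combine into a single formula in |ω|:

F(ω) = \frac{3 \pi \left(1 - 13 \left|{\omega}\right|\right) e^{- 13 \left|{\omega}\right|}}{13}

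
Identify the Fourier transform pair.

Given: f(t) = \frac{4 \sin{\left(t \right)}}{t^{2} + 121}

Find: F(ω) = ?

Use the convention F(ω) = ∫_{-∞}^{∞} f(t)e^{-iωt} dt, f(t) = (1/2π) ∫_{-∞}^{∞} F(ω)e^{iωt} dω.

F(ω) = \frac{2 i \pi e^{- 11 \left|{\omega + 1}\right|}}{11} - \frac{2 i \pi e^{- 11 \left|{\omega - 1}\right|}}{11}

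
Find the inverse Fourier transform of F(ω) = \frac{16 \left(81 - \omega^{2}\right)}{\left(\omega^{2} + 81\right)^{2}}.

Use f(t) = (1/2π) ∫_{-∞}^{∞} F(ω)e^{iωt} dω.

f(t) = 8 e^{- 9 \left|{t}\right|} \left|{t}\right|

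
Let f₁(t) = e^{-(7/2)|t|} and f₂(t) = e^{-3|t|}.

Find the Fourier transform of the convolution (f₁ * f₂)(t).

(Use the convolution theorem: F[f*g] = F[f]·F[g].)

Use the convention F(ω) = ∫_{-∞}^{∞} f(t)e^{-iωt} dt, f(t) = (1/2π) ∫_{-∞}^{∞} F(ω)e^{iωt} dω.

F[f₁*f₂](ω) = \frac{168}{\left(\omega^{2} + 9\right) \left(4 \omega^{2} + 49\right)}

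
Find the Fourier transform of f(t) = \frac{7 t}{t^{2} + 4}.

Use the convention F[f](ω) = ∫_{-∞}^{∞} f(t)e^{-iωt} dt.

F(ω) = - 7 i \pi e^{- 2 \left|{\omega}\right|} \operatorname{sign}{\left(\omega \right)}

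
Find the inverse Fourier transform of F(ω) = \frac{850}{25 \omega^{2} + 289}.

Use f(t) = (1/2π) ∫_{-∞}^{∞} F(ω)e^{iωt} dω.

f(t) = 5 e^{- \frac{17 \left|{t}\right|}{5}}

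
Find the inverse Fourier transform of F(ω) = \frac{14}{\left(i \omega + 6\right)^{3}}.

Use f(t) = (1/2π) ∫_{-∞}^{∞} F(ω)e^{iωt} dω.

f(t) = 7 t^{2} e^{- 6 t} u\left(t\right)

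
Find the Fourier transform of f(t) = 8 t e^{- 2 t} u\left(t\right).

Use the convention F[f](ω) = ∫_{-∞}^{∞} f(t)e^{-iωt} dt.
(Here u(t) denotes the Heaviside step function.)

F(ω) = \frac{8}{\left(i \omega + 2\right)^{2}}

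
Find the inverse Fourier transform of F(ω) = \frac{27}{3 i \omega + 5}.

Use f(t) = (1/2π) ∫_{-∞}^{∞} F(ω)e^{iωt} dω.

f(t) = 9 e^{- \frac{5 t}{3}} u\left(t\right)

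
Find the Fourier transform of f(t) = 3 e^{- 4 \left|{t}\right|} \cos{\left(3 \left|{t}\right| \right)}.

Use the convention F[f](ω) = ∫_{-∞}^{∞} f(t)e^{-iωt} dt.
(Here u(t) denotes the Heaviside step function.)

F(ω) = \frac{24 \left(\omega^{2} + 25\right)}{\omega^{4} + 14 \omega^{2} + 625}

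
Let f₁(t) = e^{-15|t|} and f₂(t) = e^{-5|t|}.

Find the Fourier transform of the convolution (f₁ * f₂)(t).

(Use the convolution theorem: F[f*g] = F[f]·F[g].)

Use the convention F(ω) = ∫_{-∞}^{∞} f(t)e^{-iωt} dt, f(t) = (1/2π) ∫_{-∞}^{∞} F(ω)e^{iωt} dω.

F[f₁*f₂](ω) = \frac{300}{\left(\omega^{2} + 25\right) \left(\omega^{2} + 225\right)}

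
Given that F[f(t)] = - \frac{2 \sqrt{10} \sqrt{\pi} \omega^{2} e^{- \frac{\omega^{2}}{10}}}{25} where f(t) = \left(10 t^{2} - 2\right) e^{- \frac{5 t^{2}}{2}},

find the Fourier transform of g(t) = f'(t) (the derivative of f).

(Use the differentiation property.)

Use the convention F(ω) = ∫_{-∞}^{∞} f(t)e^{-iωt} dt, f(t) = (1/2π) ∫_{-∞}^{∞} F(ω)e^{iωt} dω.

F[g](ω) = - \frac{2 \sqrt{10} i \sqrt{\pi} \omega^{3} e^{- \frac{\omega^{2}}{10}}}{25}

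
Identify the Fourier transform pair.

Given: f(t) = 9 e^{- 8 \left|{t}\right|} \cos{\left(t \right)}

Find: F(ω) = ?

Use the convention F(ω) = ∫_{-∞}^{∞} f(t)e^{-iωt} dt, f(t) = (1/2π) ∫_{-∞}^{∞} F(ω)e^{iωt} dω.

F(ω) = \frac{144 \left(\omega^{2} + 65\right)}{\omega^{4} + 126 \omega^{2} + 4225}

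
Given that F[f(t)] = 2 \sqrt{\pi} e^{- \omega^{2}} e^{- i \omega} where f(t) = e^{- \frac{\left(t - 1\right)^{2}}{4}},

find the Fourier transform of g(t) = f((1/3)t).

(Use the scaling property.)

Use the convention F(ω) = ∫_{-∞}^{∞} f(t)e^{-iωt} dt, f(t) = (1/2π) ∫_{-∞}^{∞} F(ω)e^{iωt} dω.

F[g](ω) = 6 \sqrt{\pi} e^{- 3 \omega \left(3 \omega + i\right)}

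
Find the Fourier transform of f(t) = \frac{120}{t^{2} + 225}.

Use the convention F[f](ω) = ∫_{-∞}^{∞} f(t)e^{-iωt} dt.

F(ω) = 8 \pi e^{- 15 \left|{\omega}\right|}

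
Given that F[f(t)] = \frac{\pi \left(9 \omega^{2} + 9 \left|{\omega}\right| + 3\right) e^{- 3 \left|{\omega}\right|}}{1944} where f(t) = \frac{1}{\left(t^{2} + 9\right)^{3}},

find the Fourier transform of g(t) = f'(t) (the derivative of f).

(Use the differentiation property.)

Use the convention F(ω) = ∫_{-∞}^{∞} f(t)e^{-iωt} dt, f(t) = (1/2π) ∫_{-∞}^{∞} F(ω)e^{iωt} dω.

F[g](ω) = \frac{i \pi \omega \left(3 \omega^{2} + 3 \left|{\omega}\right| + 1\right) e^{- 3 \left|{\omega}\right|}}{648}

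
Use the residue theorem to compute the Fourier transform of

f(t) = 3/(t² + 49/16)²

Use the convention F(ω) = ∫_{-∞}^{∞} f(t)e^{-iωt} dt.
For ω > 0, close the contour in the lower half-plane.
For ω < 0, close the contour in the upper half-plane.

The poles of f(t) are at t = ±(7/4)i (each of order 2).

Let g(z) = f(z)e^{-iωz}; for large |z| the factor e^{-iωz} decays in the lower half-plane when ω > 0 and in the upper half-plane when ω < 0.

Case ω > 0 (lower half-plane, clockwise contour ⇒ F(ω) = -2πi·ΣRes):
  Res_{z = - \frac{7 i}{4}} g(z) = \frac{12 i \left(7 \omega + 4\right) e^{- \frac{7 \omega}{4}}}{343} (pole of order 2)
  F(ω) = -2πi·ΣRes = \frac{24 \pi \left(7 \omega + 4\right) e^{- \frac{7 \omega}{4}}}{343}

Case ω < 0 (upper half-plane, counterclockwise contour ⇒ F(ω) = +2πi·ΣRes):
  Res_{z = \frac{7 i}{4}} g(z) = \frac{12 i \left(7 \omega - 4\right) e^{\frac{7 \omega}{4}}}{343} (pole of order 2)
  F(ω) = 2πi·ΣRes = \frac{24 \pi \left(4 - 7 \omega\right) e^{\frac{7 \omega}{4}}}{343}

Both cases combine into a single formula in |ω|:

F(ω) = \frac{24 \pi \left(7 \left|{\omega}\right| + 4\right) e^{- \frac{7 \left|{\omega}\right|}{4}}}{343}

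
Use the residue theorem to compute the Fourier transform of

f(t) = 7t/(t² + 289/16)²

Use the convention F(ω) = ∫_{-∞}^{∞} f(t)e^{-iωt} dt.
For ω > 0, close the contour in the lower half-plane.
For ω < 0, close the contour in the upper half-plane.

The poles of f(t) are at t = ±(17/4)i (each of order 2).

Let g(z) = f(z)e^{-iωz}; for large |z| the factor e^{-iωz} decays in the lower half-plane when ω > 0 and in the upper half-plane when ω < 0.

Case ω > 0 (lower half-plane, clockwise contour ⇒ F(ω) = -2πi·ΣRes):
  Res_{z = - \frac{17 i}{4}} g(z) = \frac{7 \omega e^{- \frac{17 \omega}{4}}}{17} (pole of order 2)
  F(ω) = -2πi·ΣRes = - \frac{14 i \pi \omega e^{- \frac{17 \omega}{4}}}{17}

Case ω < 0 (upper half-plane, counterclockwise contour ⇒ F(ω) = +2πi·ΣRes):
  Res_{z = \frac{17 i}{4}} g(z) = - \frac{7 \omega e^{\frac{17 \omega}{4}}}{17} (pole of order 2)
  F(ω) = 2πi·ΣRes = - \frac{14 i \pi \omega e^{\frac{17 \omega}{4}}}{17}

Both cases combine into a single formula in |ω|:

F(ω) = - \frac{14 i \pi \omega e^{- \frac{17 \left|{\omega}\right|}{4}}}{17}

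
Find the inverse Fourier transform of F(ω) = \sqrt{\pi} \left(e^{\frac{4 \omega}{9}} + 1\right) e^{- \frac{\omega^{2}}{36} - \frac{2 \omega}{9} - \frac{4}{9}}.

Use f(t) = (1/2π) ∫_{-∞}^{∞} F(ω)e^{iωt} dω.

f(t) = 6 e^{- 9 t^{2}} \cos{\left(4 t \right)}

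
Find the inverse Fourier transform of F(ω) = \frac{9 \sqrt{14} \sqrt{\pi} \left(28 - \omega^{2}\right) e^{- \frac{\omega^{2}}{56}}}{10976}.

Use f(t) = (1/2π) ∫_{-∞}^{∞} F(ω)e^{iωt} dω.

f(t) = 9 t^{2} e^{- 14 t^{2}}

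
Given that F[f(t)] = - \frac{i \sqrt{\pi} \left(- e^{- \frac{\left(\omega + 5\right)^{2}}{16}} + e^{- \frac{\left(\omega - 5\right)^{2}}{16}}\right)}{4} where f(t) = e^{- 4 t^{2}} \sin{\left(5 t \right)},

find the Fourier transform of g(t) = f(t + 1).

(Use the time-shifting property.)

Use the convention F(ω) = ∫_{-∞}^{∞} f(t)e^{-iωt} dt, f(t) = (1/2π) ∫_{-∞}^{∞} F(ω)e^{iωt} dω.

F[g](ω) = \frac{i \sqrt{\pi} \left(1 - e^{\frac{5 \omega}{4}}\right) e^{- \frac{\omega^{2}}{16} - \frac{5 \omega}{8} + i \omega - \frac{25}{16}}}{4}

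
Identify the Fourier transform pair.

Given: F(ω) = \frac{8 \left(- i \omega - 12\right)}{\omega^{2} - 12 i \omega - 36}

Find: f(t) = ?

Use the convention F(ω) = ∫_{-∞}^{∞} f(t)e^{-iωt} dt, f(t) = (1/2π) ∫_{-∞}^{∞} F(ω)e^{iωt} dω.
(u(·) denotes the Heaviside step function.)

f(t) = 8 \left(6 t + 1\right) e^{- 6 t} u\left(t\right)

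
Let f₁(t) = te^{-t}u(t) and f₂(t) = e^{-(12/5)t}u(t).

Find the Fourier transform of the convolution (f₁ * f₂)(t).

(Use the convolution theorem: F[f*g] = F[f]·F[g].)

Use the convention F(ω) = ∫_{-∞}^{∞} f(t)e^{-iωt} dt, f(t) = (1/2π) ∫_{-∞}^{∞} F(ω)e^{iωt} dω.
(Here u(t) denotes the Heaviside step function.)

F[f₁*f₂](ω) = \frac{5}{\left(i \omega + 1\right)^{2} \left(5 i \omega + 12\right)}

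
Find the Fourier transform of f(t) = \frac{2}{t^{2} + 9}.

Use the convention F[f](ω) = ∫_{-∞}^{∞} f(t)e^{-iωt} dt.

F(ω) = \frac{2 \pi e^{- 3 \left|{\omega}\right|}}{3}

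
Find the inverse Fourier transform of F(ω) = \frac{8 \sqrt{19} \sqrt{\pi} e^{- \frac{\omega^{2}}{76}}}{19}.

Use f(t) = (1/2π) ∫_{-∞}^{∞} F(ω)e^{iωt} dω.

f(t) = 8 e^{- 19 t^{2}}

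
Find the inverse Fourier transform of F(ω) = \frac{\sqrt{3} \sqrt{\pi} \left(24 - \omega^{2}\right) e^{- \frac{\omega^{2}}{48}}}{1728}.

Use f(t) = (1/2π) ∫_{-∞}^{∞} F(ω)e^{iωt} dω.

f(t) = 2 t^{2} e^{- 12 t^{2}}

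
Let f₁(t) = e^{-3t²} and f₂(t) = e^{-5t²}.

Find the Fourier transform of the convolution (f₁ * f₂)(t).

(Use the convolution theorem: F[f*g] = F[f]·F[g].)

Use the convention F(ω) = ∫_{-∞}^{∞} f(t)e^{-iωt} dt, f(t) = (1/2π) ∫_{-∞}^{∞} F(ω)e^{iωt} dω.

F[f₁*f₂](ω) = \frac{\sqrt{15} \pi e^{- \frac{2 \omega^{2}}{15}}}{15}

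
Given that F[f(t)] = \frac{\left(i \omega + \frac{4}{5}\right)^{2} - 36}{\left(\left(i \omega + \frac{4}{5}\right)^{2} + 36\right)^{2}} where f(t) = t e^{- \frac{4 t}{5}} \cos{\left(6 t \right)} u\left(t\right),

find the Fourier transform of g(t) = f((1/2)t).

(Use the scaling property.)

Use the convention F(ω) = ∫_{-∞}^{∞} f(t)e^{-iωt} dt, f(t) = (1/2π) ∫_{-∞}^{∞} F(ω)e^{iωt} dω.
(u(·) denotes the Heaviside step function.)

F[g](ω) = \frac{25 \left(\left(5 i \omega + 2\right)^{2} - 225\right)}{2 \left(\left(5 i \omega + 2\right)^{2} + 225\right)^{2}}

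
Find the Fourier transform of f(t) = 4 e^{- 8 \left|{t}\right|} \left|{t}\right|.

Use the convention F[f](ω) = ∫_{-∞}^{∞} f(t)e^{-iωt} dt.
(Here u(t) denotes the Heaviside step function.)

F(ω) = \frac{8 \left(64 - \omega^{2}\right)}{\left(\omega^{2} + 64\right)^{2}}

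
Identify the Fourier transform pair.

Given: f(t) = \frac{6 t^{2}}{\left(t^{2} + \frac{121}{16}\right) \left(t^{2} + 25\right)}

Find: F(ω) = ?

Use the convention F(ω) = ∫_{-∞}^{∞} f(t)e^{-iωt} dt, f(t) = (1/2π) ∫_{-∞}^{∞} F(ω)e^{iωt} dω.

F(ω) = \frac{160 \pi e^{- 5 \left|{\omega}\right|}}{93} - \frac{88 \pi e^{- \frac{11 \left|{\omega}\right|}{4}}}{93}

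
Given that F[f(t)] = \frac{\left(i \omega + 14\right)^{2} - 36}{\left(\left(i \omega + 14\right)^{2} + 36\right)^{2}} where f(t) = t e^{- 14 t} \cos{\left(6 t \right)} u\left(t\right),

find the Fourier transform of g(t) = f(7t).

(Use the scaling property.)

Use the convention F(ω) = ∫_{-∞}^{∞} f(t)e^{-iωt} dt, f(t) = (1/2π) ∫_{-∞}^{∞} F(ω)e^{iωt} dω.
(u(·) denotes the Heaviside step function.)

F[g](ω) = \frac{7 \left(\left(i \omega + 98\right)^{2} - 1764\right)}{\left(\left(i \omega + 98\right)^{2} + 1764\right)^{2}}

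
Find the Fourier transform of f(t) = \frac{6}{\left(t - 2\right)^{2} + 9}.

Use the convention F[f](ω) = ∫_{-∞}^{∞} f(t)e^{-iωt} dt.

F(ω) = 2 \pi e^{- 2 i \omega - 3 \left|{\omega}\right|}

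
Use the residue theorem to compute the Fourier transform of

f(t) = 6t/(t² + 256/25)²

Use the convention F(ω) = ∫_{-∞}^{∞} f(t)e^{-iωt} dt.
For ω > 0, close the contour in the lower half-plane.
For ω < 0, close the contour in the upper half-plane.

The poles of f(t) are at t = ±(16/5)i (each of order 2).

Let g(z) = f(z)e^{-iωz}; for large |z| the factor e^{-iωz} decays in the lower half-plane when ω > 0 and in the upper half-plane when ω < 0.

Case ω > 0 (lower half-plane, clockwise contour ⇒ F(ω) = -2πi·ΣRes):
  Res_{z = - \frac{16 i}{5}} g(z) = \frac{15 \omega e^{- \frac{16 \omega}{5}}}{32} (pole of order 2)
  F(ω) = -2πi·ΣRes = - \frac{15 i \pi \omega e^{- \frac{16 \omega}{5}}}{16}

Case ω < 0 (upper half-plane, counterclockwise contour ⇒ F(ω) = +2πi·ΣRes):
  Res_{z = \frac{16 i}{5}} g(z) = - \frac{15 \omega e^{\frac{16 \omega}{5}}}{32} (pole of order 2)
  F(ω) = 2πi·ΣRes = - \frac{15 i \pi \omega e^{\frac{16 \omega}{5}}}{16}

Both cases combine into a single formula in |ω|:

F(ω) = - \frac{15 i \pi \omega e^{- \frac{16 \left|{\omega}\right|}{5}}}{16}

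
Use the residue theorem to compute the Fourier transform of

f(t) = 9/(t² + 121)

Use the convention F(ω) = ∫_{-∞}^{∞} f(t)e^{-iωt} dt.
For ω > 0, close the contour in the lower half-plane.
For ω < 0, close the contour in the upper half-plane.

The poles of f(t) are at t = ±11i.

Let g(z) = f(z)e^{-iωz}; for large |z| the factor e^{-iωz} decays in the lower half-plane when ω > 0 and in the upper half-plane when ω < 0.

Case ω > 0 (lower half-plane, clockwise contour ⇒ F(ω) = -2πi·ΣRes):
  Res_{z = - 11 i} g(z) = \frac{9 i e^{- 11 \omega}}{22}
  F(ω) = -2πi·ΣRes = \frac{9 \pi e^{- 11 \omega}}{11}

Case ω < 0 (upper half-plane, counterclockwise contour ⇒ F(ω) = +2πi·ΣRes):
  Res_{z = 11 i} g(z) = - \frac{9 i e^{11 \omega}}{22}
  F(ω) = 2πi·ΣRes = \frac{9 \pi e^{11 \omega}}{11}

Both cases combine into a single formula in |ω|:

F(ω) = \frac{9 \pi e^{- 11 \left|{\omega}\right|}}{11}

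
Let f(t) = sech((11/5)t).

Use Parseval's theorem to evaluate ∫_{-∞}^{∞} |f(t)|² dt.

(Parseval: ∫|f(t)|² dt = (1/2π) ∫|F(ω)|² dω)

∫|f(t)|² dt = \frac{10}{11}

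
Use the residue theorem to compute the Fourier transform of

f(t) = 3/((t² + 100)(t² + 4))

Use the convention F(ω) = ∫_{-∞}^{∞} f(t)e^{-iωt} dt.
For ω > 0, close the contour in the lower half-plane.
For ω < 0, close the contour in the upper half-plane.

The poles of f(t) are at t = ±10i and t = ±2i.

Let g(z) = f(z)e^{-iωz}; for large |z| the factor e^{-iωz} decays in the lower half-plane when ω > 0 and in the upper half-plane when ω < 0.

Case ω > 0 (lower half-plane, clockwise contour ⇒ F(ω) = -2πi·ΣRes):
  Res_{z = - 10 i} g(z) = - \frac{i e^{- 10 \omega}}{640}
  Res_{z = - 2 i} g(z) = \frac{i e^{- 2 \omega}}{128}
  F(ω) = -2πi·ΣRes = \frac{\pi \left(5 e^{8 \omega} - 1\right) e^{- 10 \omega}}{320}

Case ω < 0 (upper half-plane, counterclockwise contour ⇒ F(ω) = +2πi·ΣRes):
  Res_{z = 10 i} g(z) = \frac{i e^{10 \omega}}{640}
  Res_{z = 2 i} g(z) = - \frac{i e^{2 \omega}}{128}
  F(ω) = 2πi·ΣRes = \frac{\pi \left(5 - e^{8 \omega}\right) e^{2 \omega}}{320}

Both cases combine into a single formula in |ω|:

F(ω) = \frac{\pi \left(5 e^{8 \left|{\omega}\right|} - 1\right) e^{- 10 \left|{\omega}\right|}}{320}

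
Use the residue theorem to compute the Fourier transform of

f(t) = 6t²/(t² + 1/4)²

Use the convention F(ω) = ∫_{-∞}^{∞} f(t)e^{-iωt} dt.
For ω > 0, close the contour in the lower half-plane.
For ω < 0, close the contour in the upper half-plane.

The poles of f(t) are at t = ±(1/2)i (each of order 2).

Let g(z) = f(z)e^{-iωz}; for large |z| the factor e^{-iωz} decays in the lower half-plane when ω > 0 and in the upper half-plane when ω < 0.

Case ω > 0 (lower half-plane, clockwise contour ⇒ F(ω) = -2πi·ΣRes):
  Res_{z = - \frac{i}{2}} g(z) = \frac{3 i \left(2 - \omega\right) e^{- \frac{\omega}{2}}}{2} (pole of order 2)
  F(ω) = -2πi·ΣRes = 3 \pi \left(2 - \omega\right) e^{- \frac{\omega}{2}}

Case ω < 0 (upper half-plane, counterclockwise contour ⇒ F(ω) = +2πi·ΣRes):
  Res_{z = \frac{i}{2}} g(z) = \frac{3 i \left(- \omega - 2\right) e^{\frac{\omega}{2}}}{2} (pole of order 2)
  F(ω) = 2πi·ΣRes = 3 \pi \left(\omega + 2\right) e^{\frac{\omega}{2}}

Both cases combine into a single formula in |ω|:

F(ω) = 3 \pi \left(2 - \left|{\omega}\right|\right) e^{- \frac{\left|{\omega}\right|}{2}}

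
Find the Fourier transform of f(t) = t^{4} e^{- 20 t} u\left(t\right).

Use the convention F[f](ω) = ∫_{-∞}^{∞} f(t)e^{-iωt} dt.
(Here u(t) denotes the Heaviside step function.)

F(ω) = \frac{24}{\left(i \omega + 20\right)^{5}}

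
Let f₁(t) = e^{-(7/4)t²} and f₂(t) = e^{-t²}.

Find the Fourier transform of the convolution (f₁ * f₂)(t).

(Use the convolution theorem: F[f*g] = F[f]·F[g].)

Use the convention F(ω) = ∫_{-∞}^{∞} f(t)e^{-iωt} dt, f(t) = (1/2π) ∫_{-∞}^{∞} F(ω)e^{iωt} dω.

F[f₁*f₂](ω) = \frac{2 \sqrt{7} \pi e^{- \frac{11 \omega^{2}}{28}}}{7}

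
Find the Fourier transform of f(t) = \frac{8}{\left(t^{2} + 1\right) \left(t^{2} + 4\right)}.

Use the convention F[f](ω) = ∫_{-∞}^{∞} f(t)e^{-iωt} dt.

F(ω) = \frac{4 \pi \left(2 e^{\left|{\omega}\right|} - 1\right) e^{- 2 \left|{\omega}\right|}}{3}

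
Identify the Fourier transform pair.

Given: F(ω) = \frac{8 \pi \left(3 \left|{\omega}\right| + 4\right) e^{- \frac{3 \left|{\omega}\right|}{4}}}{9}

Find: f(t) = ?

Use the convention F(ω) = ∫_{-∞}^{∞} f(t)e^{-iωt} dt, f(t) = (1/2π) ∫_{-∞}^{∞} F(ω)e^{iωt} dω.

f(t) = \frac{3}{\left(t^{2} + \frac{9}{16}\right)^{2}}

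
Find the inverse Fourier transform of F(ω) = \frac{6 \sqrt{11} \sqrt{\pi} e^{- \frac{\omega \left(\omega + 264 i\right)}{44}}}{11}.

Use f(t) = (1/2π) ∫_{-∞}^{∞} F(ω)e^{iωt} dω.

f(t) = 6 e^{- 11 \left(t - 6\right)^{2}}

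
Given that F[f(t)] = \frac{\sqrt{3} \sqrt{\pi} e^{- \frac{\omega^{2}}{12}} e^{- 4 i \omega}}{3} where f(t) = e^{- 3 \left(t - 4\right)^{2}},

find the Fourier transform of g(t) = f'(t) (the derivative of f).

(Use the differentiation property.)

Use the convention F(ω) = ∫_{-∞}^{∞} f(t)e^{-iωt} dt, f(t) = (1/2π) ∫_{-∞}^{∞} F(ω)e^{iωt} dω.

F[g](ω) = \frac{\sqrt{3} i \sqrt{\pi} \omega e^{- \frac{\omega \left(\omega + 48 i\right)}{12}}}{3}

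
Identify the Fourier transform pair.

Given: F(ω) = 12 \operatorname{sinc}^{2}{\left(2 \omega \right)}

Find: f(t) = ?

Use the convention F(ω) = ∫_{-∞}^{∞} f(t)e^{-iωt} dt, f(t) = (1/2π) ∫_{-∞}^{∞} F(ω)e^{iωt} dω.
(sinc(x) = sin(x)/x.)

f(t) = 3 \left(\begin{cases} 1 - \frac{\left|{t}\right|}{4} & \text{for}\: \left|{t}\right| < 4 \\0 & \text{otherwise} \end{cases}\right)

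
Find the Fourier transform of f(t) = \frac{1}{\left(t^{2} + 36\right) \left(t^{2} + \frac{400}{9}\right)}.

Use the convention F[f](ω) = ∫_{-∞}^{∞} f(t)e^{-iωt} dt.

F(ω) = \frac{3 \pi e^{- 6 \left|{\omega}\right|}}{152} - \frac{27 \pi e^{- \frac{20 \left|{\omega}\right|}{3}}}{1520}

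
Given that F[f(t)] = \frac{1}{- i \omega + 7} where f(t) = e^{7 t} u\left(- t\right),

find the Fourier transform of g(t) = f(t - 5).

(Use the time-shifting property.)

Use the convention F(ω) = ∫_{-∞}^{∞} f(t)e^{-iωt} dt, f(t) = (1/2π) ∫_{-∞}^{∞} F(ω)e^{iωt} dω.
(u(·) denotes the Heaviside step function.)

F[g](ω) = \frac{i e^{- 5 i \omega}}{\omega + 7 i}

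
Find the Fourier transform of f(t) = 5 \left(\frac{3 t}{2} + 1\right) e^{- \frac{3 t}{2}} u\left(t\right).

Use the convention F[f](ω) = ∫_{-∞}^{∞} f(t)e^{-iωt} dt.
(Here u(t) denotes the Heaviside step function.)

F(ω) = \frac{20 \left(- i \omega - 3\right)}{4 \omega^{2} - 12 i \omega - 9}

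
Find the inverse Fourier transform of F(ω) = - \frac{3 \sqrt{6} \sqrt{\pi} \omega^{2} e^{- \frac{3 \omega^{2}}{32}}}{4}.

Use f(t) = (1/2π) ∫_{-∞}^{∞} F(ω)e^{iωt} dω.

f(t) = 8 \left(\frac{32 t^{2}}{3} - 2\right) e^{- \frac{8 t^{2}}{3}}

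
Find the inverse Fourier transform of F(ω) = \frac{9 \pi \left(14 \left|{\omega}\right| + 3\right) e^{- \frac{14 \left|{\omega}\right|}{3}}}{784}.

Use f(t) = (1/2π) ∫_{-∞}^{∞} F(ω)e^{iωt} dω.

f(t) = \frac{7}{\left(t^{2} + \frac{196}{9}\right)^{2}}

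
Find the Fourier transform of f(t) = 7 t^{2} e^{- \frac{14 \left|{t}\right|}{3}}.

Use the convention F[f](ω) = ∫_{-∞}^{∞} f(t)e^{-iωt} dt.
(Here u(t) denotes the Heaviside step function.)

F(ω) = \frac{10584 \left(196 - 27 \omega^{2}\right)}{\left(9 \omega^{2} + 196\right)^{3}}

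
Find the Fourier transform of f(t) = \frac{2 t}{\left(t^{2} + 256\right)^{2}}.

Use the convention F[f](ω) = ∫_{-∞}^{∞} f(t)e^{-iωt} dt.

F(ω) = - \frac{i \pi \omega e^{- 16 \left|{\omega}\right|}}{16}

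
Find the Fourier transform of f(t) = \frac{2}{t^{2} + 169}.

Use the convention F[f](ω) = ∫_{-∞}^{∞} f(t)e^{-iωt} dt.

F(ω) = \frac{2 \pi e^{- 13 \left|{\omega}\right|}}{13}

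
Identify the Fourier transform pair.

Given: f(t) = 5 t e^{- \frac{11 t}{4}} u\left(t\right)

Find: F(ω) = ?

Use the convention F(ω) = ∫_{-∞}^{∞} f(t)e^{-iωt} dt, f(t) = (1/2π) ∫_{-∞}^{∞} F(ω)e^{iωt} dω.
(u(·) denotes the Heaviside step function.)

F(ω) = \frac{80}{\left(4 i \omega + 11\right)^{2}}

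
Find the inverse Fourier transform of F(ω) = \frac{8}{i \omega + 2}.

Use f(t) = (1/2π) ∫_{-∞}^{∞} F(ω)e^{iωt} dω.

f(t) = 8 e^{- 2 t} u\left(t\right)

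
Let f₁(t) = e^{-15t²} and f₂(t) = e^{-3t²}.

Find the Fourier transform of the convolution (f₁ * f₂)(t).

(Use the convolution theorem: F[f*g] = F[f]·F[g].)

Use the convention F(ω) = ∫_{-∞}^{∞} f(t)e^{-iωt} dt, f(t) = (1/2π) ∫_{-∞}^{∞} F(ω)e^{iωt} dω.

F[f₁*f₂](ω) = \frac{\sqrt{5} \pi e^{- \frac{\omega^{2}}{10}}}{15}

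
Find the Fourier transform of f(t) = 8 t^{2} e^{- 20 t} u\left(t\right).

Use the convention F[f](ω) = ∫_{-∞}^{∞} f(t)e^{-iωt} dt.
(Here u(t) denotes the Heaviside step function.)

F(ω) = \frac{16}{\left(i \omega + 20\right)^{3}}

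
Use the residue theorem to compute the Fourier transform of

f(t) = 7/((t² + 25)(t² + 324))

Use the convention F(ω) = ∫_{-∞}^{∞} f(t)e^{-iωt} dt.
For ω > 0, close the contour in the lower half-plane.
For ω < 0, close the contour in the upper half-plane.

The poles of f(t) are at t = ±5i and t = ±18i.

Let g(z) = f(z)e^{-iωz}; for large |z| the factor e^{-iωz} decays in the lower half-plane when ω > 0 and in the upper half-plane when ω < 0.

Case ω > 0 (lower half-plane, clockwise contour ⇒ F(ω) = -2πi·ΣRes):
  Res_{z = - 5 i} g(z) = \frac{7 i e^{- 5 \omega}}{2990}
  Res_{z = - 18 i} g(z) = - \frac{7 i e^{- 18 \omega}}{10764}
  F(ω) = -2πi·ΣRes = \frac{7 \pi \left(18 e^{13 \omega} - 5\right) e^{- 18 \omega}}{26910}

Case ω < 0 (upper half-plane, counterclockwise contour ⇒ F(ω) = +2πi·ΣRes):
  Res_{z = 5 i} g(z) = - \frac{7 i e^{5 \omega}}{2990}
  Res_{z = 18 i} g(z) = \frac{7 i e^{18 \omega}}{10764}
  F(ω) = 2πi·ΣRes = \frac{7 \pi \left(18 - 5 e^{13 \omega}\right) e^{5 \omega}}{26910}

Both cases combine into a single formula in |ω|:

F(ω) = \frac{7 \pi \left(18 e^{13 \left|{\omega}\right|} - 5\right) e^{- 18 \left|{\omega}\right|}}{26910}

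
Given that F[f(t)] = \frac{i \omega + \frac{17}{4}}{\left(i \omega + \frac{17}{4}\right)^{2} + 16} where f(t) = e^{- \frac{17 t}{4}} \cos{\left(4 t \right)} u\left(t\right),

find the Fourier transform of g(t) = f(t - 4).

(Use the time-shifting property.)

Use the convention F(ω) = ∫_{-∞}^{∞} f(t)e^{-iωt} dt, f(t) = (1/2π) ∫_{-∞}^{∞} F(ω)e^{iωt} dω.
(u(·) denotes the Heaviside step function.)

F[g](ω) = \frac{4 \left(4 i \omega + 17\right) e^{- 4 i \omega}}{\left(4 i \omega + 17\right)^{2} + 256}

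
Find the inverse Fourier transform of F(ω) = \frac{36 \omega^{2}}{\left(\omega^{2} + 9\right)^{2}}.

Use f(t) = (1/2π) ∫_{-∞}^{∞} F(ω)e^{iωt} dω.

f(t) = 3 \left(1 - 3 \left|{t}\right|\right) e^{- 3 \left|{t}\right|}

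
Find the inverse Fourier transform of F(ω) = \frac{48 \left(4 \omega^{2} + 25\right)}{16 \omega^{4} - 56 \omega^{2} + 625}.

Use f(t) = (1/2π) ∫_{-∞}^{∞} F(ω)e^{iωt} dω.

f(t) = 4 e^{- \frac{3 \left|{t}\right|}{2}} \cos{\left(2 \left|{t}\right| \right)}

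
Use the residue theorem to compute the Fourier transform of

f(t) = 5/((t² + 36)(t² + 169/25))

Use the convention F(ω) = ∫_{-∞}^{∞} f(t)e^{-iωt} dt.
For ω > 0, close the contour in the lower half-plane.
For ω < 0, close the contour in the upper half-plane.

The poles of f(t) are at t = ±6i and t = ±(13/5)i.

Let g(z) = f(z)e^{-iωz}; for large |z| the factor e^{-iωz} decays in the lower half-plane when ω > 0 and in the upper half-plane when ω < 0.

Case ω > 0 (lower half-plane, clockwise contour ⇒ F(ω) = -2πi·ΣRes):
  Res_{z = - 6 i} g(z) = - \frac{125 i e^{- 6 \omega}}{8772}
  Res_{z = - \frac{13 i}{5}} g(z) = \frac{625 i e^{- \frac{13 \omega}{5}}}{19006}
  F(ω) = -2πi·ΣRes = - \frac{125 \pi e^{- 6 \omega}}{4386} + \frac{625 \pi e^{- \frac{13 \omega}{5}}}{9503}

Case ω < 0 (upper half-plane, counterclockwise contour ⇒ F(ω) = +2πi·ΣRes):
  Res_{z = 6 i} g(z) = \frac{125 i e^{6 \omega}}{8772}
  Res_{z = \frac{13 i}{5}} g(z) = - \frac{625 i e^{\frac{13 \omega}{5}}}{19006}
  F(ω) = 2πi·ΣRes = \frac{125 \pi \left(30 e^{\frac{13 \omega}{5}} - 13 e^{6 \omega}\right)}{57018}

Both cases combine into a single formula in |ω|:

F(ω) = - \frac{125 \pi e^{- 6 \left|{\omega}\right|}}{4386} + \frac{625 \pi e^{- \frac{13 \left|{\omega}\right|}{5}}}{9503}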